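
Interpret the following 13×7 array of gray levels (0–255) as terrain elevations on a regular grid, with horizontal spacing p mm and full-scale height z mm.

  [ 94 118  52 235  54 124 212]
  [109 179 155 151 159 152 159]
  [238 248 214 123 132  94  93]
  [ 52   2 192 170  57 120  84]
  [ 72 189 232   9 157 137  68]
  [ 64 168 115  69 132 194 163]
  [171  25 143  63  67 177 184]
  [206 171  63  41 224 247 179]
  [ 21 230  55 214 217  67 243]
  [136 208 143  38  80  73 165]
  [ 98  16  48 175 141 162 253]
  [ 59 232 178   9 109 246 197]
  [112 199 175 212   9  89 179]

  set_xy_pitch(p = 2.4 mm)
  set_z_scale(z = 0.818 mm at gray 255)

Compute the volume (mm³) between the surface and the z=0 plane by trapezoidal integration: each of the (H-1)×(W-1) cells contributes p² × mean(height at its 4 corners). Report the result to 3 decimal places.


height_mm = gray/255 × 0.818; cell vol = 2.4² × mean(4 corners)
unit = 2.4² × 0.818 / (4×255) = 0.00461929 mm³ per gray-sum
row 0: Σ corner-gray over 6 cells = 3332  → 15.3915
row 1: Σ corner-gray over 6 cells = 3813  → 17.6134
row 2: Σ corner-gray over 6 cells = 3171  → 14.6478
row 3: Σ corner-gray over 6 cells = 2806  → 12.9617
row 4: Σ corner-gray over 6 cells = 3171  → 14.6478
row 5: Σ corner-gray over 6 cells = 2888  → 13.3405
row 6: Σ corner-gray over 6 cells = 3182  → 14.6986
row 7: Σ corner-gray over 6 cells = 3707  → 17.1237
row 8: Σ corner-gray over 6 cells = 3215  → 14.8510
row 9: Σ corner-gray over 6 cells = 2820  → 13.0264
row 10: Σ corner-gray over 6 cells = 3239  → 14.9619
row 11: Σ corner-gray over 6 cells = 3463  → 15.9966
Σ rows: total corner-gray = 38807  → 179.2609 mm³

179.261


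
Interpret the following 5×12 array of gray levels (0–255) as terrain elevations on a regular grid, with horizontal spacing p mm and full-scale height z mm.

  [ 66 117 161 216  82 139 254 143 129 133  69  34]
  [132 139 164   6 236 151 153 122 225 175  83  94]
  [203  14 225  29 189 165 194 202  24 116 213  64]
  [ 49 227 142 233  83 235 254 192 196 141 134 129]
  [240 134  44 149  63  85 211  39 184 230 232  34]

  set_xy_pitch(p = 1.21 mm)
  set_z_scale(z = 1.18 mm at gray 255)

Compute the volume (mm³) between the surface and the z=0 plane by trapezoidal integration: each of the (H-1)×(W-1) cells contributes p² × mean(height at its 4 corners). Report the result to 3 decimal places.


height_mm = gray/255 × 1.18; cell vol = 1.21² × mean(4 corners)
unit = 1.21² × 1.18 / (4×255) = 0.00169376 mm³ per gray-sum
row 0: Σ corner-gray over 11 cells = 6120  → 10.3658
row 1: Σ corner-gray over 11 cells = 6143  → 10.4048
row 2: Σ corner-gray over 11 cells = 6861  → 11.6209
row 3: Σ corner-gray over 11 cells = 6868  → 11.6328
Σ rows: total corner-gray = 25992  → 44.0243 mm³

44.024


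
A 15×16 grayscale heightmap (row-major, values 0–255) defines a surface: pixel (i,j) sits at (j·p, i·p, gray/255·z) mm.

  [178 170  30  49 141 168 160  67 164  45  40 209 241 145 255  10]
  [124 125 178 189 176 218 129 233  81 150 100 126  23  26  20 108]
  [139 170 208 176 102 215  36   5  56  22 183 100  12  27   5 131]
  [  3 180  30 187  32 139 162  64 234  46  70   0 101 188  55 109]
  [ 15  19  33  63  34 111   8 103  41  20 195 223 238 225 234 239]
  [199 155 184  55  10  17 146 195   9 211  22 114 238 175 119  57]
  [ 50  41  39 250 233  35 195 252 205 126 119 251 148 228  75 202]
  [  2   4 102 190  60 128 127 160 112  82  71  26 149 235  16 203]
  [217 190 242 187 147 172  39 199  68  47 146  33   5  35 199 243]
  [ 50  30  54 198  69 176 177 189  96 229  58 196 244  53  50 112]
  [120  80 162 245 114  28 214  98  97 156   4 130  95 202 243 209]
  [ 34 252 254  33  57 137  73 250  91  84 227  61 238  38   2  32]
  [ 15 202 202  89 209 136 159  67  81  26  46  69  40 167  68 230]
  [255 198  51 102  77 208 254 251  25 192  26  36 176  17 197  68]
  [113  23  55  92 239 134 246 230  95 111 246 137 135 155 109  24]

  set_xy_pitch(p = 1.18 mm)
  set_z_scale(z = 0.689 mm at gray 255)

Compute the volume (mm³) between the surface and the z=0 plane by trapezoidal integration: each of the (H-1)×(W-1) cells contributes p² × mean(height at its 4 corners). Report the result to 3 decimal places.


96.346

height_mm = gray/255 × 0.689; cell vol = 1.18² × mean(4 corners)
unit = 1.18² × 0.689 / (4×255) = 0.000940553 mm³ per gray-sum
row 0: Σ corner-gray over 15 cells = 7736  → 7.2761
row 1: Σ corner-gray over 15 cells = 6684  → 6.2867
row 2: Σ corner-gray over 15 cells = 5992  → 5.6358
row 3: Σ corner-gray over 15 cells = 6436  → 6.0534
row 4: Σ corner-gray over 15 cells = 6904  → 6.4936
row 5: Σ corner-gray over 15 cells = 8202  → 7.7144
row 6: Σ corner-gray over 15 cells = 7775  → 7.3128
row 7: Σ corner-gray over 15 cells = 7007  → 6.5905
row 8: Σ corner-gray over 15 cells = 7678  → 7.2216
row 9: Σ corner-gray over 15 cells = 7865  → 7.3974
row 10: Σ corner-gray over 15 cells = 7725  → 7.2658
row 11: Σ corner-gray over 15 cells = 7027  → 6.6093
row 12: Σ corner-gray over 15 cells = 7310  → 6.8754
row 13: Σ corner-gray over 15 cells = 8094  → 7.6128
Σ rows: total corner-gray = 102435  → 96.3455 mm³


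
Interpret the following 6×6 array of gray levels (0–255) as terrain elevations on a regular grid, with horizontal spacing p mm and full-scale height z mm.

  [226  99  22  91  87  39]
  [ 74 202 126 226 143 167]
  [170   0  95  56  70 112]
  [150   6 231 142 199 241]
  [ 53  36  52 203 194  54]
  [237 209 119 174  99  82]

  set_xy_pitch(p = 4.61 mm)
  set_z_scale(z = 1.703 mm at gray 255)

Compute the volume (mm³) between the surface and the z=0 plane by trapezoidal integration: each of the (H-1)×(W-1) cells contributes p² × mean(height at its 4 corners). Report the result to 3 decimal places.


438.211

height_mm = gray/255 × 1.703; cell vol = 4.61² × mean(4 corners)
unit = 4.61² × 1.703 / (4×255) = 0.0354827 mm³ per gray-sum
row 0: Σ corner-gray over 5 cells = 2498  → 88.6357
row 1: Σ corner-gray over 5 cells = 2359  → 83.7036
row 2: Σ corner-gray over 5 cells = 2271  → 80.5812
row 3: Σ corner-gray over 5 cells = 2624  → 93.1065
row 4: Σ corner-gray over 5 cells = 2598  → 92.1840
Σ rows: total corner-gray = 12350  → 438.2110 mm³


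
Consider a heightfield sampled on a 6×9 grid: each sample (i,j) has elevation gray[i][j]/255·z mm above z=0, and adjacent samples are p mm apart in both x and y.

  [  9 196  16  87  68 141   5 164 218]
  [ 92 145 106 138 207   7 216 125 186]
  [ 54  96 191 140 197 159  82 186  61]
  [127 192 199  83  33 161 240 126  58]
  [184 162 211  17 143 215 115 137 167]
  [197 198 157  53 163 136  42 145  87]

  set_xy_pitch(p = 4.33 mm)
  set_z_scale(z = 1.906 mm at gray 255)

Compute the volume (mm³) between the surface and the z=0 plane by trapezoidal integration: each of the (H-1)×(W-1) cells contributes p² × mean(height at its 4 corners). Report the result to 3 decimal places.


757.696

height_mm = gray/255 × 1.906; cell vol = 4.33² × mean(4 corners)
unit = 4.33² × 1.906 / (4×255) = 0.0350347 mm³ per gray-sum
row 0: Σ corner-gray over 8 cells = 3747  → 131.2751
row 1: Σ corner-gray over 8 cells = 4383  → 153.5571
row 2: Σ corner-gray over 8 cells = 4470  → 156.6052
row 3: Σ corner-gray over 8 cells = 4604  → 161.2998
row 4: Σ corner-gray over 8 cells = 4423  → 154.9585
Σ rows: total corner-gray = 21627  → 757.6957 mm³


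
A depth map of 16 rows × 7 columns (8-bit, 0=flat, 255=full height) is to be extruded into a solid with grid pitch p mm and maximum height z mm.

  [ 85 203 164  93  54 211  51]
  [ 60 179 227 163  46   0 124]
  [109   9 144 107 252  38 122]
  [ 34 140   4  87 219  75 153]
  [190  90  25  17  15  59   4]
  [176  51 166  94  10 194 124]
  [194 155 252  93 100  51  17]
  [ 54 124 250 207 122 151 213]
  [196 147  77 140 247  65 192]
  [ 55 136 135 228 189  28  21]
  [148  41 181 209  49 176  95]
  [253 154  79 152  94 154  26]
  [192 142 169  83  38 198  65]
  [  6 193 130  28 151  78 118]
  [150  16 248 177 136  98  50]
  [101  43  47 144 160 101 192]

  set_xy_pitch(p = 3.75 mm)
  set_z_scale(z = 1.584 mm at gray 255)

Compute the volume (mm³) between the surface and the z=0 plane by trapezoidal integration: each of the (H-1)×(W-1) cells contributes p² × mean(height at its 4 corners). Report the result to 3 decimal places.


940.769

height_mm = gray/255 × 1.584; cell vol = 3.75² × mean(4 corners)
unit = 3.75² × 1.584 / (4×255) = 0.0218382 mm³ per gray-sum
row 0: Σ corner-gray over 6 cells = 3000  → 65.5147
row 1: Σ corner-gray over 6 cells = 2745  → 59.9460
row 2: Σ corner-gray over 6 cells = 2568  → 56.0806
row 3: Σ corner-gray over 6 cells = 1843  → 40.2479
row 4: Σ corner-gray over 6 cells = 1936  → 42.2788
row 5: Σ corner-gray over 6 cells = 2843  → 62.0861
row 6: Σ corner-gray over 6 cells = 3488  → 76.1718
row 7: Σ corner-gray over 6 cells = 3715  → 81.1290
row 8: Σ corner-gray over 6 cells = 3248  → 70.9306
row 9: Σ corner-gray over 6 cells = 3063  → 66.8905
row 10: Σ corner-gray over 6 cells = 3100  → 67.6985
row 11: Σ corner-gray over 6 cells = 3062  → 66.8687
row 12: Σ corner-gray over 6 cells = 2801  → 61.1689
row 13: Σ corner-gray over 6 cells = 2834  → 61.8896
row 14: Σ corner-gray over 6 cells = 2833  → 61.8677
Σ rows: total corner-gray = 43079  → 940.7693 mm³


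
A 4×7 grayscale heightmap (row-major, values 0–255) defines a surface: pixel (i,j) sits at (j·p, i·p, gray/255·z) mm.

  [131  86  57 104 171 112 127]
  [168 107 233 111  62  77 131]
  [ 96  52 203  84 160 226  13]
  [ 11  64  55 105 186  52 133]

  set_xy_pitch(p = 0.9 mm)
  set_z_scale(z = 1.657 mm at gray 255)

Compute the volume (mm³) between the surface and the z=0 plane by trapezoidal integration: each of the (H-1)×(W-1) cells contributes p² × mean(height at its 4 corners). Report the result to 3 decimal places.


height_mm = gray/255 × 1.657; cell vol = 0.9² × mean(4 corners)
unit = 0.9² × 1.657 / (4×255) = 0.00131585 mm³ per gray-sum
row 0: Σ corner-gray over 6 cells = 2797  → 3.6804
row 1: Σ corner-gray over 6 cells = 3038  → 3.9976
row 2: Σ corner-gray over 6 cells = 2627  → 3.4567
Σ rows: total corner-gray = 8462  → 11.1347 mm³

11.135


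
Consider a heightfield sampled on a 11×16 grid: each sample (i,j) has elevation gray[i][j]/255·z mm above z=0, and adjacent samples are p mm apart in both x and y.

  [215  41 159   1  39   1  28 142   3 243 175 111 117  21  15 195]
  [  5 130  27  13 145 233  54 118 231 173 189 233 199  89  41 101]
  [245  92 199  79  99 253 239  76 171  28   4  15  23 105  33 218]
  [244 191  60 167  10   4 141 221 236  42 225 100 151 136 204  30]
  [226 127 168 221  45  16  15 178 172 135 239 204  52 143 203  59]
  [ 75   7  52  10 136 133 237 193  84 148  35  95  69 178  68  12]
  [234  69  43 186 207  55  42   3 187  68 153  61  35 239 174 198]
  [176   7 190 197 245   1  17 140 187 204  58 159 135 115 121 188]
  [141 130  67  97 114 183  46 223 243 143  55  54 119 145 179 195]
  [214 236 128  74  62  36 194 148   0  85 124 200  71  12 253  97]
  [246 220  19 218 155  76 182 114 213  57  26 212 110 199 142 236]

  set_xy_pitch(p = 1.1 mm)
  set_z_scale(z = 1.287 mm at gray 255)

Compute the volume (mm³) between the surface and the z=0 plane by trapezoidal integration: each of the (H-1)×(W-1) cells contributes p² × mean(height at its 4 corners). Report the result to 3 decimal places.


111.955

height_mm = gray/255 × 1.287; cell vol = 1.1² × mean(4 corners)
unit = 1.1² × 1.287 / (4×255) = 0.00152674 mm³ per gray-sum
row 0: Σ corner-gray over 15 cells = 6458  → 9.8597
row 1: Σ corner-gray over 15 cells = 7151  → 10.9177
row 2: Σ corner-gray over 15 cells = 7345  → 11.2139
row 3: Σ corner-gray over 15 cells = 8171  → 12.4750
row 4: Σ corner-gray over 15 cells = 7098  → 10.8368
row 5: Σ corner-gray over 15 cells = 6453  → 9.8520
row 6: Σ corner-gray over 15 cells = 7392  → 11.2856
row 7: Σ corner-gray over 15 cells = 7848  → 11.9818
row 8: Σ corner-gray over 15 cells = 7489  → 11.4337
row 9: Σ corner-gray over 15 cells = 7925  → 12.0994
Σ rows: total corner-gray = 73330  → 111.9555 mm³


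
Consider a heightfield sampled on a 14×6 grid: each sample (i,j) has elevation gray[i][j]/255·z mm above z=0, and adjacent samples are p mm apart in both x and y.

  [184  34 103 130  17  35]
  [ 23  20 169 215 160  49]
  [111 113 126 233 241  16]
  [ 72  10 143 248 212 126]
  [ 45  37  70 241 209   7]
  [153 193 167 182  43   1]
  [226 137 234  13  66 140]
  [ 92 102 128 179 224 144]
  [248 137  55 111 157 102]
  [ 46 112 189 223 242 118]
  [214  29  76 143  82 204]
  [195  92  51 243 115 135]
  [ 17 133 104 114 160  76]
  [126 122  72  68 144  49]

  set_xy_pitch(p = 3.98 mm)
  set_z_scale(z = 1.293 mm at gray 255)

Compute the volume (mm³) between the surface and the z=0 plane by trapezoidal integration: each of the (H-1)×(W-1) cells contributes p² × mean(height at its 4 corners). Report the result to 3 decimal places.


height_mm = gray/255 × 1.293; cell vol = 3.98² × mean(4 corners)
unit = 3.98² × 1.293 / (4×255) = 0.02008 mm³ per gray-sum
row 0: Σ corner-gray over 5 cells = 1987  → 39.8990
row 1: Σ corner-gray over 5 cells = 2753  → 55.2803
row 2: Σ corner-gray over 5 cells = 2977  → 59.7783
row 3: Σ corner-gray over 5 cells = 2590  → 52.0073
row 4: Σ corner-gray over 5 cells = 2490  → 49.9993
row 5: Σ corner-gray over 5 cells = 2590  → 52.0073
row 6: Σ corner-gray over 5 cells = 2768  → 55.5815
row 7: Σ corner-gray over 5 cells = 2772  → 55.6619
row 8: Σ corner-gray over 5 cells = 2966  → 59.5574
row 9: Σ corner-gray over 5 cells = 2774  → 55.7020
row 10: Σ corner-gray over 5 cells = 2410  → 48.3929
row 11: Σ corner-gray over 5 cells = 2447  → 49.1358
row 12: Σ corner-gray over 5 cells = 2102  → 42.2082
Σ rows: total corner-gray = 33626  → 675.2113 mm³

675.211


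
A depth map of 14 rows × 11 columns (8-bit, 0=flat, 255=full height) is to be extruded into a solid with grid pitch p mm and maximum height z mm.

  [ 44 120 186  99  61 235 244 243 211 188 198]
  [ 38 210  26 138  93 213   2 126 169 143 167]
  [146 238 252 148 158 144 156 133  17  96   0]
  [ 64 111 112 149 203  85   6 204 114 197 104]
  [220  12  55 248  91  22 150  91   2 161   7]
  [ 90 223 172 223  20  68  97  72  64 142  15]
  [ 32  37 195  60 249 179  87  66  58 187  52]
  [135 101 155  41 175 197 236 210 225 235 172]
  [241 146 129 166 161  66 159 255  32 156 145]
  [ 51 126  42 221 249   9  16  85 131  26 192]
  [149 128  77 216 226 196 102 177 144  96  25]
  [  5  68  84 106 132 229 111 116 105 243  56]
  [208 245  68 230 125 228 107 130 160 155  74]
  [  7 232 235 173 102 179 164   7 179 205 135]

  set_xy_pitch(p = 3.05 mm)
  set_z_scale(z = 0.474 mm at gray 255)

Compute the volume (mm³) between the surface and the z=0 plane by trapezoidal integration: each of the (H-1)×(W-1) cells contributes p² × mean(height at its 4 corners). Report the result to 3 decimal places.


height_mm = gray/255 × 0.474; cell vol = 3.05² × mean(4 corners)
unit = 3.05² × 0.474 / (4×255) = 0.00432293 mm³ per gray-sum
row 0: Σ corner-gray over 10 cells = 5861  → 25.3367
row 1: Σ corner-gray over 10 cells = 5275  → 22.8034
row 2: Σ corner-gray over 10 cells = 5360  → 23.1709
row 3: Σ corner-gray over 10 cells = 4421  → 19.1117
row 4: Σ corner-gray over 10 cells = 4158  → 17.9747
row 5: Σ corner-gray over 10 cells = 4587  → 19.8293
row 6: Σ corner-gray over 10 cells = 5777  → 24.9735
row 7: Σ corner-gray over 10 cells = 6383  → 27.5932
row 8: Σ corner-gray over 10 cells = 4979  → 21.5239
row 9: Σ corner-gray over 10 cells = 4951  → 21.4028
row 10: Σ corner-gray over 10 cells = 5347  → 23.1147
row 11: Σ corner-gray over 10 cells = 5627  → 24.3251
row 12: Σ corner-gray over 10 cells = 6272  → 27.1134
Σ rows: total corner-gray = 68998  → 298.2733 mm³

298.273


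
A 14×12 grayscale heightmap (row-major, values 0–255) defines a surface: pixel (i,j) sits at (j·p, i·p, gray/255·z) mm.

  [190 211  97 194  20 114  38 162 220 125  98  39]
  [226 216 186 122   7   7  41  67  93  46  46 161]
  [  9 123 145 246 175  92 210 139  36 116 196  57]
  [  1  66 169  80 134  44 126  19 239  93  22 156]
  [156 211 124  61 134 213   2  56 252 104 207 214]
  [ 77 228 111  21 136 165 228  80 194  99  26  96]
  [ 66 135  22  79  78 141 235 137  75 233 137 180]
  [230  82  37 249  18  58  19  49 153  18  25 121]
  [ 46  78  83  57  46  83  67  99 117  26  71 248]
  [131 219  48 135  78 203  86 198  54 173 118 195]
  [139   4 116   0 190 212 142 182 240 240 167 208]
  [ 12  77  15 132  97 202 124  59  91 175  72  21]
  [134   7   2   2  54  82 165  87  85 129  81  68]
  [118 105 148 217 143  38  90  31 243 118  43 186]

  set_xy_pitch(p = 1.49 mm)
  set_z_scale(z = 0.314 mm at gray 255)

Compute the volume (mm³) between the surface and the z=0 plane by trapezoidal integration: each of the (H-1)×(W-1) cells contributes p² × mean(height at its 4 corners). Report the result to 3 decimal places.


height_mm = gray/255 × 0.314; cell vol = 1.49² × mean(4 corners)
unit = 1.49² × 0.314 / (4×255) = 0.000683443 mm³ per gray-sum
row 0: Σ corner-gray over 11 cells = 4836  → 3.3051
row 1: Σ corner-gray over 11 cells = 5071  → 3.4657
row 2: Σ corner-gray over 11 cells = 5163  → 3.5286
row 3: Σ corner-gray over 11 cells = 5239  → 3.5806
row 4: Σ corner-gray over 11 cells = 5847  → 3.9961
row 5: Σ corner-gray over 11 cells = 5539  → 3.7856
row 6: Σ corner-gray over 11 cells = 4557  → 3.1144
row 7: Σ corner-gray over 11 cells = 3515  → 2.4023
row 8: Σ corner-gray over 11 cells = 4698  → 3.2108
row 9: Σ corner-gray over 11 cells = 6283  → 4.2941
row 10: Σ corner-gray over 11 cells = 5454  → 3.7275
row 11: Σ corner-gray over 11 cells = 3711  → 2.5363
row 12: Σ corner-gray over 11 cells = 4246  → 2.9019
Σ rows: total corner-gray = 64159  → 43.8490 mm³

43.849


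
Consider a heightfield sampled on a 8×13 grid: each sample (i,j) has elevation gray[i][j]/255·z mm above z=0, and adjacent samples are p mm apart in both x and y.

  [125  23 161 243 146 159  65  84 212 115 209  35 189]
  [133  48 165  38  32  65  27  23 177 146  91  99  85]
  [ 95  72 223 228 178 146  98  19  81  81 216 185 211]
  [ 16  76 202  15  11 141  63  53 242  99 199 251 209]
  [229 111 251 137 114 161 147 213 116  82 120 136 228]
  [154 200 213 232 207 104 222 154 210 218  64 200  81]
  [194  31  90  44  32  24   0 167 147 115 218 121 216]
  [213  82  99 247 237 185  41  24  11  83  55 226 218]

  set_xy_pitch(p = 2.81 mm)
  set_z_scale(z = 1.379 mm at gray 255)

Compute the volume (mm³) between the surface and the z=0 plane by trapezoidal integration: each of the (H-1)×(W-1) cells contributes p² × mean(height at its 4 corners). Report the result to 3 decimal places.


464.319

height_mm = gray/255 × 1.379; cell vol = 2.81² × mean(4 corners)
unit = 2.81² × 1.379 / (4×255) = 0.0106752 mm³ per gray-sum
row 0: Σ corner-gray over 12 cells = 5258  → 56.1303
row 1: Σ corner-gray over 12 cells = 5400  → 57.6462
row 2: Σ corner-gray over 12 cells = 6289  → 67.1364
row 3: Σ corner-gray over 12 cells = 6562  → 70.0508
row 4: Σ corner-gray over 12 cells = 7916  → 84.5050
row 5: Σ corner-gray over 12 cells = 6671  → 71.2144
row 6: Σ corner-gray over 12 cells = 5399  → 57.6355
Σ rows: total corner-gray = 43495  → 464.3186 mm³


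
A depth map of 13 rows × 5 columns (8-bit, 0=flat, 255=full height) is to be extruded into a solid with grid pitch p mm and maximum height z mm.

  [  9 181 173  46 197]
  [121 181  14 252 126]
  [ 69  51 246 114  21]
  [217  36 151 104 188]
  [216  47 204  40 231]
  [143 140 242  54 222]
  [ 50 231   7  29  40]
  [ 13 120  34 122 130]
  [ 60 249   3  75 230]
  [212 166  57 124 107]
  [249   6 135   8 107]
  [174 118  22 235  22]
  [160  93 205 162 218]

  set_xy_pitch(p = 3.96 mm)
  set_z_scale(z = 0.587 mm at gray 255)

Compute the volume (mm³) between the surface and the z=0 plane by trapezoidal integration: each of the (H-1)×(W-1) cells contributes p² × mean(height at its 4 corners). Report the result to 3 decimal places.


height_mm = gray/255 × 0.587; cell vol = 3.96² × mean(4 corners)
unit = 3.96² × 0.587 / (4×255) = 0.00902461 mm³ per gray-sum
row 0: Σ corner-gray over 4 cells = 2147  → 19.3758
row 1: Σ corner-gray over 4 cells = 2053  → 18.5275
row 2: Σ corner-gray over 4 cells = 1899  → 17.1377
row 3: Σ corner-gray over 4 cells = 2016  → 18.1936
row 4: Σ corner-gray over 4 cells = 2266  → 20.4498
row 5: Σ corner-gray over 4 cells = 1861  → 16.7948
row 6: Σ corner-gray over 4 cells = 1319  → 11.9035
row 7: Σ corner-gray over 4 cells = 1639  → 14.7913
row 8: Σ corner-gray over 4 cells = 1957  → 17.6612
row 9: Σ corner-gray over 4 cells = 1667  → 15.0440
row 10: Σ corner-gray over 4 cells = 1600  → 14.4394
row 11: Σ corner-gray over 4 cells = 2244  → 20.2512
Σ rows: total corner-gray = 22668  → 204.5698 mm³

204.570


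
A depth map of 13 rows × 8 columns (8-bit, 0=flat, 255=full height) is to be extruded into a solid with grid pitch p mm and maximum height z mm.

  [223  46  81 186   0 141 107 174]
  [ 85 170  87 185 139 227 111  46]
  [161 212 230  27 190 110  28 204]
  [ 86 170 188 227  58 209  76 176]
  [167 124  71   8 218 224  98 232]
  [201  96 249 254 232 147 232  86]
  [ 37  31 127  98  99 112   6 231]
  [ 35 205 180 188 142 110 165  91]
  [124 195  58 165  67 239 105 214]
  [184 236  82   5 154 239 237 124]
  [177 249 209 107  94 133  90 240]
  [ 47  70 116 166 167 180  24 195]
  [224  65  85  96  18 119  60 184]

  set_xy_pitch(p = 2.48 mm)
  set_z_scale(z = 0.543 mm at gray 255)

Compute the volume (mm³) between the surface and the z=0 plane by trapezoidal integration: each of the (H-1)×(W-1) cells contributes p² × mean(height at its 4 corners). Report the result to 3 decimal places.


height_mm = gray/255 × 0.543; cell vol = 2.48² × mean(4 corners)
unit = 2.48² × 0.543 / (4×255) = 0.00327418 mm³ per gray-sum
row 0: Σ corner-gray over 7 cells = 3488  → 11.4204
row 1: Σ corner-gray over 7 cells = 3928  → 12.8610
row 2: Σ corner-gray over 7 cells = 4077  → 13.3488
row 3: Σ corner-gray over 7 cells = 4003  → 13.1066
row 4: Σ corner-gray over 7 cells = 4592  → 15.0351
row 5: Σ corner-gray over 7 cells = 3921  → 12.8381
row 6: Σ corner-gray over 7 cells = 3320  → 10.8703
row 7: Σ corner-gray over 7 cells = 4102  → 13.4307
row 8: Σ corner-gray over 7 cells = 4210  → 13.7843
row 9: Σ corner-gray over 7 cells = 4395  → 14.3900
row 10: Σ corner-gray over 7 cells = 3869  → 12.6678
row 11: Σ corner-gray over 7 cells = 2982  → 9.7636
Σ rows: total corner-gray = 46887  → 153.5166 mm³

153.517


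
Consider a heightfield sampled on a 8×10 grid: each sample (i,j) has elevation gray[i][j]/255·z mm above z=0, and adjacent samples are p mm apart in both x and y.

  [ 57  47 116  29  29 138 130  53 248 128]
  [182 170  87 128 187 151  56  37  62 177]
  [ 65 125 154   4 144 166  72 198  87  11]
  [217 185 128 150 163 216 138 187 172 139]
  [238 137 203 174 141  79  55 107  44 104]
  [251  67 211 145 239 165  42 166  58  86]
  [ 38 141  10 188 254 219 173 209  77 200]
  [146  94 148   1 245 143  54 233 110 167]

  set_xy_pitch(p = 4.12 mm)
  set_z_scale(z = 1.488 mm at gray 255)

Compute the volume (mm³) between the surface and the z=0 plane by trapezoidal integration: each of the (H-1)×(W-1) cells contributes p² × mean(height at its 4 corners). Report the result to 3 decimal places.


height_mm = gray/255 × 1.488; cell vol = 4.12² × mean(4 corners)
unit = 4.12² × 1.488 / (4×255) = 0.0247627 mm³ per gray-sum
row 0: Σ corner-gray over 9 cells = 3880  → 96.0791
row 1: Σ corner-gray over 9 cells = 4091  → 101.3040
row 2: Σ corner-gray over 9 cells = 5010  → 124.0609
row 3: Σ corner-gray over 9 cells = 5256  → 130.1525
row 4: Σ corner-gray over 9 cells = 4745  → 117.4988
row 5: Σ corner-gray over 9 cells = 5303  → 131.3164
row 6: Σ corner-gray over 9 cells = 5149  → 127.5029
Σ rows: total corner-gray = 33434  → 827.9146 mm³

827.915


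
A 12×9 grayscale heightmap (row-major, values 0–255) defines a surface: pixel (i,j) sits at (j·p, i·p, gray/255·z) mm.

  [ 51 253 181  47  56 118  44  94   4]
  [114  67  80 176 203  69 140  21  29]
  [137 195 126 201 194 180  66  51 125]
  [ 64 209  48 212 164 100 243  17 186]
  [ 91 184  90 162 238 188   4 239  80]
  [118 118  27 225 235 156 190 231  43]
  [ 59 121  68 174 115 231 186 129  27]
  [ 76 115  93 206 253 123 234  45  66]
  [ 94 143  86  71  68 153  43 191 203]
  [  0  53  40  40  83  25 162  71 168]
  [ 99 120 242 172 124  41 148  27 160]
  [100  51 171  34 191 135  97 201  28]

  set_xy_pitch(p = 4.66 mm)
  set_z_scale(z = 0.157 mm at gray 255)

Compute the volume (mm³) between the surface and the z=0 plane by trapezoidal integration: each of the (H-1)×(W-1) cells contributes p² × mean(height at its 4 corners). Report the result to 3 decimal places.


148.364

height_mm = gray/255 × 0.157; cell vol = 4.66² × mean(4 corners)
unit = 4.66² × 0.157 / (4×255) = 0.0033425 mm³ per gray-sum
row 0: Σ corner-gray over 8 cells = 3296  → 11.0169
row 1: Σ corner-gray over 8 cells = 3943  → 13.1795
row 2: Σ corner-gray over 8 cells = 4524  → 15.1215
row 3: Σ corner-gray over 8 cells = 4617  → 15.4323
row 4: Σ corner-gray over 8 cells = 4906  → 16.3983
row 5: Σ corner-gray over 8 cells = 4659  → 15.5727
row 6: Σ corner-gray over 8 cells = 4414  → 14.7538
row 7: Σ corner-gray over 8 cells = 4087  → 13.6608
row 8: Σ corner-gray over 8 cells = 2923  → 9.7701
row 9: Σ corner-gray over 8 cells = 3123  → 10.4386
row 10: Σ corner-gray over 8 cells = 3895  → 13.0190
Σ rows: total corner-gray = 44387  → 148.3635 mm³


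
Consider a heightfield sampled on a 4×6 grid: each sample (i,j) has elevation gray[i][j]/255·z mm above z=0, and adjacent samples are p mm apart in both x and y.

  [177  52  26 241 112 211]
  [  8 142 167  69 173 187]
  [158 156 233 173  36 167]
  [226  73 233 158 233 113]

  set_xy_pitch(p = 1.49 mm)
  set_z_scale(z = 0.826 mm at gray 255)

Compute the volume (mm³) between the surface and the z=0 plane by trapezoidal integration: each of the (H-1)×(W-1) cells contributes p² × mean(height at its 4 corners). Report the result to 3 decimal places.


height_mm = gray/255 × 0.826; cell vol = 1.49² × mean(4 corners)
unit = 1.49² × 0.826 / (4×255) = 0.00179785 mm³ per gray-sum
row 0: Σ corner-gray over 5 cells = 2547  → 4.5791
row 1: Σ corner-gray over 5 cells = 2818  → 5.0663
row 2: Σ corner-gray over 5 cells = 3254  → 5.8502
Σ rows: total corner-gray = 8619  → 15.4956 mm³

15.496


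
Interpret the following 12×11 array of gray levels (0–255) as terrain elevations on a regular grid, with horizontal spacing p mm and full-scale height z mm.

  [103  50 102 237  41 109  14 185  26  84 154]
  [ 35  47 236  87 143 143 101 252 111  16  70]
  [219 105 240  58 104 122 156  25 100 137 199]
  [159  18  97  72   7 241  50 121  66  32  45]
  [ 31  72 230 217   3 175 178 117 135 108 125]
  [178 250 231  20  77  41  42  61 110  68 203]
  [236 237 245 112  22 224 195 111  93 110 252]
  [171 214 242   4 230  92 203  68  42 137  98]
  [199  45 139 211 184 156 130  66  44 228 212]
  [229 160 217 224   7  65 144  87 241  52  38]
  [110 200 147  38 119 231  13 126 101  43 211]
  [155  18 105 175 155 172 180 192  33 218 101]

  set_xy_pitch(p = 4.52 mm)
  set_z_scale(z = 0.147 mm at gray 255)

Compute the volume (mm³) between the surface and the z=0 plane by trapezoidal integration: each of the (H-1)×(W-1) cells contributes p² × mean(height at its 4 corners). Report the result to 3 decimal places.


161.437

height_mm = gray/255 × 0.147; cell vol = 4.52² × mean(4 corners)
unit = 4.52² × 0.147 / (4×255) = 0.00294438 mm³ per gray-sum
row 0: Σ corner-gray over 10 cells = 4330  → 12.7492
row 1: Σ corner-gray over 10 cells = 4889  → 14.3951
row 2: Σ corner-gray over 10 cells = 4124  → 12.1426
row 3: Σ corner-gray over 10 cells = 4238  → 12.4783
row 4: Σ corner-gray over 10 cells = 4807  → 14.1536
row 5: Σ corner-gray over 10 cells = 5367  → 15.8025
row 6: Σ corner-gray over 10 cells = 5919  → 17.4278
row 7: Σ corner-gray over 10 cells = 5550  → 16.3413
row 8: Σ corner-gray over 10 cells = 5478  → 16.1293
row 9: Σ corner-gray over 10 cells = 5018  → 14.7749
row 10: Σ corner-gray over 10 cells = 5109  → 15.0428
Σ rows: total corner-gray = 54829  → 161.4375 mm³


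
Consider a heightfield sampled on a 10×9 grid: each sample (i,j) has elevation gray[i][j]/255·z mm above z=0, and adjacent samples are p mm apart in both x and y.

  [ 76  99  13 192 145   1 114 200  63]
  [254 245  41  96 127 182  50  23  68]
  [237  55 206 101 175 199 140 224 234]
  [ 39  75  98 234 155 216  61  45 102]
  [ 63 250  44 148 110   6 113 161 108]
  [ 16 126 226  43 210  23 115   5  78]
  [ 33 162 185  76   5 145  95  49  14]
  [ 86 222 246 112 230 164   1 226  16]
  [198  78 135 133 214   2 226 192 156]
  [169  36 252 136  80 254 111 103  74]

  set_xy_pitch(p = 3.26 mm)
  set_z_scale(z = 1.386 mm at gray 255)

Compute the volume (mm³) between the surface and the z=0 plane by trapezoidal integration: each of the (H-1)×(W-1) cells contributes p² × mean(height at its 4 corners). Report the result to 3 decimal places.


height_mm = gray/255 × 1.386; cell vol = 3.26² × mean(4 corners)
unit = 3.26² × 1.386 / (4×255) = 0.014441 mm³ per gray-sum
row 0: Σ corner-gray over 8 cells = 3517  → 50.7891
row 1: Σ corner-gray over 8 cells = 4521  → 65.2879
row 2: Σ corner-gray over 8 cells = 4580  → 66.1399
row 3: Σ corner-gray over 8 cells = 3744  → 54.0672
row 4: Σ corner-gray over 8 cells = 3425  → 49.4605
row 5: Σ corner-gray over 8 cells = 3071  → 44.3484
row 6: Σ corner-gray over 8 cells = 3985  → 57.5475
row 7: Σ corner-gray over 8 cells = 4818  → 69.5769
row 8: Σ corner-gray over 8 cells = 4501  → 64.9991
Σ rows: total corner-gray = 36162  → 522.2166 mm³

522.217


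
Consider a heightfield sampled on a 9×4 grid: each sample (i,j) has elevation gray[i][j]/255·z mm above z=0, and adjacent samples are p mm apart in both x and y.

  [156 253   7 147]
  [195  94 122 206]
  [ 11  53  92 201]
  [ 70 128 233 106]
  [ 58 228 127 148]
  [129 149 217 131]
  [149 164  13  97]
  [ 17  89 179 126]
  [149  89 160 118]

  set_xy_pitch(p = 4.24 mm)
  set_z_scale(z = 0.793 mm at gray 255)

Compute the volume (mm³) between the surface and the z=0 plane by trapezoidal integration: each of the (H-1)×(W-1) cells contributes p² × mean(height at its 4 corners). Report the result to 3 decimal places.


height_mm = gray/255 × 0.793; cell vol = 4.24² × mean(4 corners)
unit = 4.24² × 0.793 / (4×255) = 0.0139767 mm³ per gray-sum
row 0: Σ corner-gray over 3 cells = 1656  → 23.1454
row 1: Σ corner-gray over 3 cells = 1335  → 18.6589
row 2: Σ corner-gray over 3 cells = 1400  → 19.5674
row 3: Σ corner-gray over 3 cells = 1814  → 25.3537
row 4: Σ corner-gray over 3 cells = 1908  → 26.6675
row 5: Σ corner-gray over 3 cells = 1592  → 22.2509
row 6: Σ corner-gray over 3 cells = 1279  → 17.8762
row 7: Σ corner-gray over 3 cells = 1444  → 20.1824
Σ rows: total corner-gray = 12428  → 173.7025 mm³

173.702


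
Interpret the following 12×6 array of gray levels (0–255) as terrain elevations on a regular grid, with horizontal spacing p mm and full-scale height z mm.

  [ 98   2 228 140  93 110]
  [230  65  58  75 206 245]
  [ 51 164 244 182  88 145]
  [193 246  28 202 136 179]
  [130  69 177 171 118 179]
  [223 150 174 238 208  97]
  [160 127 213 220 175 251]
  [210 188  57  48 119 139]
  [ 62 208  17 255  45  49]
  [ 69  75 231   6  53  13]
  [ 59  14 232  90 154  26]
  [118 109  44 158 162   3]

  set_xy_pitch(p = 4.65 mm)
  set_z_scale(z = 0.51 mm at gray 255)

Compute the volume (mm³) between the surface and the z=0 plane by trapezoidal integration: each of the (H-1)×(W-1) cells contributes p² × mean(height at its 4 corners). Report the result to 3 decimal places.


321.364

height_mm = gray/255 × 0.51; cell vol = 4.65² × mean(4 corners)
unit = 4.65² × 0.51 / (4×255) = 0.0108113 mm³ per gray-sum
row 0: Σ corner-gray over 5 cells = 2417  → 26.1308
row 1: Σ corner-gray over 5 cells = 2835  → 30.6499
row 2: Σ corner-gray over 5 cells = 3148  → 34.0338
row 3: Σ corner-gray over 5 cells = 2975  → 32.1635
row 4: Σ corner-gray over 5 cells = 3239  → 35.0176
row 5: Σ corner-gray over 5 cells = 3741  → 40.4449
row 6: Σ corner-gray over 5 cells = 3054  → 33.0176
row 7: Σ corner-gray over 5 cells = 2334  → 25.2335
row 8: Σ corner-gray over 5 cells = 1973  → 21.3306
row 9: Σ corner-gray over 5 cells = 1877  → 20.2927
row 10: Σ corner-gray over 5 cells = 2132  → 23.0496
Σ rows: total corner-gray = 29725  → 321.3644 mm³


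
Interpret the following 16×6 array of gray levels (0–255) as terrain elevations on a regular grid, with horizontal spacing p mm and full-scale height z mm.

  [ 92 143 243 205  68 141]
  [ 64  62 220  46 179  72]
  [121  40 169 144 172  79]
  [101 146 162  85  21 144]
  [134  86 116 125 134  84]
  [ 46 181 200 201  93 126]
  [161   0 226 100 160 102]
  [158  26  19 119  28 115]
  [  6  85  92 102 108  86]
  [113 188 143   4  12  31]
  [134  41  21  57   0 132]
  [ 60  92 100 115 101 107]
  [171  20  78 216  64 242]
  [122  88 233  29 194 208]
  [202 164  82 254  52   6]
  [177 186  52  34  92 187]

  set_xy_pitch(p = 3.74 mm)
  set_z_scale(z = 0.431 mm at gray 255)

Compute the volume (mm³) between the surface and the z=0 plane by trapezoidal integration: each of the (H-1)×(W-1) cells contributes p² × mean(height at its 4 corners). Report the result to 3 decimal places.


height_mm = gray/255 × 0.431; cell vol = 3.74² × mean(4 corners)
unit = 3.74² × 0.431 / (4×255) = 0.00591045 mm³ per gray-sum
row 0: Σ corner-gray over 5 cells = 2701  → 15.9641
row 1: Σ corner-gray over 5 cells = 2400  → 14.1851
row 2: Σ corner-gray over 5 cells = 2323  → 13.7300
row 3: Σ corner-gray over 5 cells = 2213  → 13.0798
row 4: Σ corner-gray over 5 cells = 2662  → 15.7336
row 5: Σ corner-gray over 5 cells = 2757  → 16.2951
row 6: Σ corner-gray over 5 cells = 1892  → 11.1826
row 7: Σ corner-gray over 5 cells = 1523  → 9.0016
row 8: Σ corner-gray over 5 cells = 1704  → 10.0714
row 9: Σ corner-gray over 5 cells = 1342  → 7.9318
row 10: Σ corner-gray over 5 cells = 1487  → 8.7888
row 11: Σ corner-gray over 5 cells = 2152  → 12.7193
row 12: Σ corner-gray over 5 cells = 2587  → 15.2903
row 13: Σ corner-gray over 5 cells = 2730  → 16.1355
row 14: Σ corner-gray over 5 cells = 2404  → 14.2087
Σ rows: total corner-gray = 32877  → 194.3178 mm³

194.318


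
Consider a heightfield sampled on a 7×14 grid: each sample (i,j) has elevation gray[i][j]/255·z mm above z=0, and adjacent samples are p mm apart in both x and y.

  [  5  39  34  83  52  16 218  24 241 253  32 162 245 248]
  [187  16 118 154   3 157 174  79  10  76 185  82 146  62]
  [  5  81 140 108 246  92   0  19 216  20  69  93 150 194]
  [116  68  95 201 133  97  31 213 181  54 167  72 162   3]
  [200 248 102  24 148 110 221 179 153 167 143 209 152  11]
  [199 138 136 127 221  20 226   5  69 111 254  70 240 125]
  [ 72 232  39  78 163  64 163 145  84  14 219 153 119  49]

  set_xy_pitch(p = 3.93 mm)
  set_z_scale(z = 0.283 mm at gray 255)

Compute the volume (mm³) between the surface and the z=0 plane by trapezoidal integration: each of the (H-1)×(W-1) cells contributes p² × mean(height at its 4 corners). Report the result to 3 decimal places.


height_mm = gray/255 × 0.283; cell vol = 3.93² × mean(4 corners)
unit = 3.93² × 0.283 / (4×255) = 0.0042852 mm³ per gray-sum
row 0: Σ corner-gray over 13 cells = 5700  → 24.4257
row 1: Σ corner-gray over 13 cells = 5316  → 22.7801
row 2: Σ corner-gray over 13 cells = 5734  → 24.5714
row 3: Σ corner-gray over 13 cells = 6990  → 29.9536
row 4: Σ corner-gray over 13 cells = 7481  → 32.0576
row 5: Σ corner-gray over 13 cells = 6625  → 28.3895
Σ rows: total corner-gray = 37846  → 162.1778 mm³

162.178


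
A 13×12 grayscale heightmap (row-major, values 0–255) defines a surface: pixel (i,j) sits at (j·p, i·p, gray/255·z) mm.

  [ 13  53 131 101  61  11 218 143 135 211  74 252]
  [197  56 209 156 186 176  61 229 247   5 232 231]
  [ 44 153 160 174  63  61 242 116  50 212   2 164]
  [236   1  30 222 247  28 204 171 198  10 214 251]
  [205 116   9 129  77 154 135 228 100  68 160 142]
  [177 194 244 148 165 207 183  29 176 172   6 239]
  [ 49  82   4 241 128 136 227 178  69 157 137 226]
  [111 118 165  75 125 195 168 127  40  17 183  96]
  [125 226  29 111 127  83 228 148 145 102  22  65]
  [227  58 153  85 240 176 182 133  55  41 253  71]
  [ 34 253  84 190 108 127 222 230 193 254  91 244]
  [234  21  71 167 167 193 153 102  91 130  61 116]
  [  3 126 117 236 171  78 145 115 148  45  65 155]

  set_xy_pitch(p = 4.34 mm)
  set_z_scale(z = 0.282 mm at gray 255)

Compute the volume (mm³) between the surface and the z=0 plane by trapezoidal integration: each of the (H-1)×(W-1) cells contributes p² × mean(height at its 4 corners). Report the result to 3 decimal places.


373.518

height_mm = gray/255 × 0.282; cell vol = 4.34² × mean(4 corners)
unit = 4.34² × 0.282 / (4×255) = 0.00520749 mm³ per gray-sum
row 0: Σ corner-gray over 11 cells = 6083  → 31.6772
row 1: Σ corner-gray over 11 cells = 6216  → 32.3698
row 2: Σ corner-gray over 11 cells = 5811  → 30.2607
row 3: Σ corner-gray over 11 cells = 5836  → 30.3909
row 4: Σ corner-gray over 11 cells = 6163  → 32.0938
row 5: Σ corner-gray over 11 cells = 6457  → 33.6248
row 6: Σ corner-gray over 11 cells = 5626  → 29.2973
row 7: Σ corner-gray over 11 cells = 5265  → 27.4174
row 8: Σ corner-gray over 11 cells = 5682  → 29.5890
row 9: Σ corner-gray over 11 cells = 6832  → 35.5776
row 10: Σ corner-gray over 11 cells = 6444  → 33.5571
row 11: Σ corner-gray over 11 cells = 5312  → 27.6622
Σ rows: total corner-gray = 71727  → 373.5176 mm³


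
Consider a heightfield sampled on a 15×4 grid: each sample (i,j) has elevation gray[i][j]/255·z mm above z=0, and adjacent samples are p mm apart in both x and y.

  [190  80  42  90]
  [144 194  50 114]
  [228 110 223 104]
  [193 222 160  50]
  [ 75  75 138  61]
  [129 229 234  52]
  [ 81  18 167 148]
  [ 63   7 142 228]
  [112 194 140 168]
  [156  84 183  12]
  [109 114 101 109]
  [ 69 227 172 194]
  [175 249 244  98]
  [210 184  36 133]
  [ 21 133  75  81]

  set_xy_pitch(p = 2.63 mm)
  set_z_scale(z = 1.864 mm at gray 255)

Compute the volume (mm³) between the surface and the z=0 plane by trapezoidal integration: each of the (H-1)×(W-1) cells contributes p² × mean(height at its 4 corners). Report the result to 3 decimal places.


291.485

height_mm = gray/255 × 1.864; cell vol = 2.63² × mean(4 corners)
unit = 2.63² × 1.864 / (4×255) = 0.0126403 mm³ per gray-sum
row 0: Σ corner-gray over 3 cells = 1270  → 16.0532
row 1: Σ corner-gray over 3 cells = 1744  → 22.0447
row 2: Σ corner-gray over 3 cells = 2005  → 25.3438
row 3: Σ corner-gray over 3 cells = 1569  → 19.8326
row 4: Σ corner-gray over 3 cells = 1669  → 21.0967
row 5: Σ corner-gray over 3 cells = 1706  → 21.5643
row 6: Σ corner-gray over 3 cells = 1188  → 15.0167
row 7: Σ corner-gray over 3 cells = 1537  → 19.4281
row 8: Σ corner-gray over 3 cells = 1650  → 20.8565
row 9: Σ corner-gray over 3 cells = 1350  → 17.0644
row 10: Σ corner-gray over 3 cells = 1709  → 21.6023
row 11: Σ corner-gray over 3 cells = 2320  → 29.3255
row 12: Σ corner-gray over 3 cells = 2042  → 25.8115
row 13: Σ corner-gray over 3 cells = 1301  → 16.4450
Σ rows: total corner-gray = 23060  → 291.4852 mm³


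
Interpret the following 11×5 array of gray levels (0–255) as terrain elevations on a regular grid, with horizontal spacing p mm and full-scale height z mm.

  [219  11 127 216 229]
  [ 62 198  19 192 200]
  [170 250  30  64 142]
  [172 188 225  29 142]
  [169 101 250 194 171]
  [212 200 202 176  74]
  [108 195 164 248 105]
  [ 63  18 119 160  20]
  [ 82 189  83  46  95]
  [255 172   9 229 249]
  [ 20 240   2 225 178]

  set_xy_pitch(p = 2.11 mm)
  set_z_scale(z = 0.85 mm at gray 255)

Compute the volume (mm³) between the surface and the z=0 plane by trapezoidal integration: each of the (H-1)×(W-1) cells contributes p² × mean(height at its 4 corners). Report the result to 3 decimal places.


height_mm = gray/255 × 0.85; cell vol = 2.11² × mean(4 corners)
unit = 2.11² × 0.85 / (4×255) = 0.00371008 mm³ per gray-sum
row 0: Σ corner-gray over 4 cells = 2236  → 8.2957
row 1: Σ corner-gray over 4 cells = 2080  → 7.7170
row 2: Σ corner-gray over 4 cells = 2198  → 8.1548
row 3: Σ corner-gray over 4 cells = 2628  → 9.7501
row 4: Σ corner-gray over 4 cells = 2872  → 10.6554
row 5: Σ corner-gray over 4 cells = 2869  → 10.6442
row 6: Σ corner-gray over 4 cells = 2104  → 7.8060
row 7: Σ corner-gray over 4 cells = 1490  → 5.5280
row 8: Σ corner-gray over 4 cells = 2137  → 7.9284
row 9: Σ corner-gray over 4 cells = 2456  → 9.1120
Σ rows: total corner-gray = 23070  → 85.5916 mm³

85.592
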